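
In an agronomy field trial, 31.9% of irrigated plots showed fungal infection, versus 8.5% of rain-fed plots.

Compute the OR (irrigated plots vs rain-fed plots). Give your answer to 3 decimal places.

OR = 5.042

odds, irrigated plots = 0.3190/0.6810 = 0.4684
odds, rain-fed plots = 0.0850/0.9150 = 0.0929
OR = 0.4684 / 0.0929 = 5.042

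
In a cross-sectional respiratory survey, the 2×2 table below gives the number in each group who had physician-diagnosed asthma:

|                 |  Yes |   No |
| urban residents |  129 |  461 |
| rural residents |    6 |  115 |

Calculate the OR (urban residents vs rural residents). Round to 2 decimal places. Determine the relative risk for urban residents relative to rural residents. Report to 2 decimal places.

odds, urban residents = 129/461 = 0.27983
odds, rural residents = 6/115 = 0.05217
OR = 0.27983 / 0.05217 = 5.36
risk, urban residents = 129/590 = 0.21864
risk, rural residents = 6/121 = 0.04959
RR = 0.21864 / 0.04959 = 4.41

OR = 5.36; RR = 4.41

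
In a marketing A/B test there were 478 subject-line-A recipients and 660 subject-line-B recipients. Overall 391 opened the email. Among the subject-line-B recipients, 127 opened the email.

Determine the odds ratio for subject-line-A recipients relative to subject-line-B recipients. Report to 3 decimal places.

subject-line-A recipients with the outcome: 391 − 127 = 264
subject-line-A recipients without the outcome: 478 − 264 = 214
subject-line-B recipients without the outcome: 660 − 127 = 533
odds, subject-line-A recipients = 264/214 = 1.2336
odds, subject-line-B recipients = 127/533 = 0.2383
OR = 1.2336 / 0.2383 = 5.177

OR = 5.177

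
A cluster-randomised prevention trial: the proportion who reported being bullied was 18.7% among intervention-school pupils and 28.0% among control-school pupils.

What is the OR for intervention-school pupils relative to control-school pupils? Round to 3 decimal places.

odds, intervention-school pupils = 0.1870/0.8130 = 0.2300
odds, control-school pupils = 0.2800/0.7200 = 0.3889
OR = 0.2300 / 0.3889 = 0.591

OR ≈ 0.591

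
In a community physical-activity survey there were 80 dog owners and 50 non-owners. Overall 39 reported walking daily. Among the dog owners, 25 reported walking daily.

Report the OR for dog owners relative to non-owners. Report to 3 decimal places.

1.169

dog owners without the outcome: 80 − 25 = 55
non-owners with the outcome: 39 − 25 = 14
non-owners without the outcome: 50 − 14 = 36
OR = (25 × 36) / (55 × 14) = 900/770 ≈ 1.169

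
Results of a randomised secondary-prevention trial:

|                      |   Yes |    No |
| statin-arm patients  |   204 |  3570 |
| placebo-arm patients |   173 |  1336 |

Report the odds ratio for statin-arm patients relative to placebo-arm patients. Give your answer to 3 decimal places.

odds, statin-arm patients = 204/3570 = 0.0571
odds, placebo-arm patients = 173/1336 = 0.1295
OR = 0.0571 / 0.1295 = 0.441

0.441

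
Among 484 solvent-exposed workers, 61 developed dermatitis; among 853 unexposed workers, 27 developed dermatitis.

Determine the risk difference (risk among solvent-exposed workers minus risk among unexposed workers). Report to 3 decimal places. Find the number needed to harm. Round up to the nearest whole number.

RD = 0.094; NNH = 11

risk, solvent-exposed workers = 61/484 = 0.12603
risk, unexposed workers = 27/853 = 0.03165
risk difference = 0.12603 − 0.03165 = 0.094
absolute risk difference = 0.094380
1 / 0.094380 = 10.595 → round up → 11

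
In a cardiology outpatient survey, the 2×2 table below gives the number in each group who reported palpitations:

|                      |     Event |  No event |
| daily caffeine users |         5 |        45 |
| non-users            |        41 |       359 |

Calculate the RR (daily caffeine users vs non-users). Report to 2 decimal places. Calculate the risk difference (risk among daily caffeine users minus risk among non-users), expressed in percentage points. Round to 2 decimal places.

RR = 0.98; RD = -0.25

risk, daily caffeine users = 5/50 = 0.1000
risk, non-users = 41/400 = 0.1025
RR = 0.1000 / 0.1025 = 0.98
risk difference = 0.1000 − 0.1025 = -0.0025 → -0.25 percentage points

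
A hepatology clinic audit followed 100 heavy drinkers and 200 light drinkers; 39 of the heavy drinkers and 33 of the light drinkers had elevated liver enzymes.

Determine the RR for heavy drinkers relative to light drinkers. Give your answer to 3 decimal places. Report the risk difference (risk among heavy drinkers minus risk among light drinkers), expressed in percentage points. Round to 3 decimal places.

risk, heavy drinkers = 39/100 = 0.3900
risk, light drinkers = 33/200 = 0.1650
RR = 0.3900 / 0.1650 = 2.364
risk difference = 0.3900 − 0.1650 = 0.2250 → 22.500 percentage points

RR = 2.364; RD = 22.500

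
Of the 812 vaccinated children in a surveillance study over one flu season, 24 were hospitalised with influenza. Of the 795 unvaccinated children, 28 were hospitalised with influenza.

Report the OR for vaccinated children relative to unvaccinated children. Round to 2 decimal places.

OR = (24 × 767) / (788 × 28) = 18408/22064 ≈ 0.83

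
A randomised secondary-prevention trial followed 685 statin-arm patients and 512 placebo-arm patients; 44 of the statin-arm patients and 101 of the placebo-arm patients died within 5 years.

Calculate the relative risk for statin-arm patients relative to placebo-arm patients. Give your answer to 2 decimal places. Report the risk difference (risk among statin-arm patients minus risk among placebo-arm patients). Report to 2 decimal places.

risk, statin-arm patients = 44/685 = 0.0642
risk, placebo-arm patients = 101/512 = 0.1973
RR = 0.0642 / 0.1973 = 0.33
risk difference = 0.0642 − 0.1973 = -0.13

RR = 0.33; RD = -0.13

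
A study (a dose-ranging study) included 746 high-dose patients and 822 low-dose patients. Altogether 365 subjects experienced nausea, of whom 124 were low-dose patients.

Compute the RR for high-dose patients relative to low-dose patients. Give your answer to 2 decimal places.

2.14

high-dose patients with the outcome: 365 − 124 = 241
high-dose patients without the outcome: 746 − 241 = 505
low-dose patients without the outcome: 822 − 124 = 698
risk, high-dose patients = 241/746 = 0.3231
risk, low-dose patients = 124/822 = 0.1509
RR = 0.3231 / 0.1509 = 2.14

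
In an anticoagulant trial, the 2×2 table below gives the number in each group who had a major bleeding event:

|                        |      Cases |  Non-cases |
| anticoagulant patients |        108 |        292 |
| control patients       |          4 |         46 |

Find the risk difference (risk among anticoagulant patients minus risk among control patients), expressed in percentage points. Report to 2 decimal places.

19.00

risk, anticoagulant patients = 108/400 = 0.2700
risk, control patients = 4/50 = 0.0800
risk difference = 0.2700 − 0.0800 = 0.1900 → 19.00 percentage points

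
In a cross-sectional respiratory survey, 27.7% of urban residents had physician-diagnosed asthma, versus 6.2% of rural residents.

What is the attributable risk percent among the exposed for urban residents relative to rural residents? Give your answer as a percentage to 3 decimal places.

AR% = (0.2770 − 0.0620) / 0.2770 = 0.7762 → 77.617%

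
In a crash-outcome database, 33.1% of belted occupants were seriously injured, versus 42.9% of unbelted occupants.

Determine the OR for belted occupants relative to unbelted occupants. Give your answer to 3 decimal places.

0.659

odds, belted occupants = 0.3310/0.6690 = 0.4948
odds, unbelted occupants = 0.4290/0.5710 = 0.7513
OR = 0.4948 / 0.7513 = 0.659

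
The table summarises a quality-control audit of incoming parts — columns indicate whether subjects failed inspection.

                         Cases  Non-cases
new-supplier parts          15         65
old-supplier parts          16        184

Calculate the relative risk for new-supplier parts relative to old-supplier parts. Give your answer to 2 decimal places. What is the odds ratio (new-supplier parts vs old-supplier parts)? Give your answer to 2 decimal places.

RR = 2.34; OR = 2.65

risk, new-supplier parts = 15/80 = 0.1875
risk, old-supplier parts = 16/200 = 0.0800
RR = 0.1875 / 0.0800 = 2.34
OR = (15 × 184) / (65 × 16) = 2760/1040 ≈ 2.65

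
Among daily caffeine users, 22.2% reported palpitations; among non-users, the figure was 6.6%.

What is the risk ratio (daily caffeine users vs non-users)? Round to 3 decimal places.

RR = 0.2220 / 0.0660 = 3.364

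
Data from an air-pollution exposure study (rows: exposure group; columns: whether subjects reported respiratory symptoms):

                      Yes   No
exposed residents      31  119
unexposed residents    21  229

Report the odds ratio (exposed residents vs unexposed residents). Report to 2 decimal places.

OR = (31 × 229) / (119 × 21) = 7099/2499 ≈ 2.84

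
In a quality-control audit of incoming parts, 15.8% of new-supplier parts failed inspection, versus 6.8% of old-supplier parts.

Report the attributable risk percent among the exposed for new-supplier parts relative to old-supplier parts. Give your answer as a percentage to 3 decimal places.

AR% = (0.1580 − 0.0680) / 0.1580 = 0.5696 → 56.962%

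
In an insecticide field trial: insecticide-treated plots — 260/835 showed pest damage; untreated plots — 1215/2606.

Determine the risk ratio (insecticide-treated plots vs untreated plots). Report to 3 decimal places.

RR = 0.668

risk, insecticide-treated plots = 260/835 = 0.3114
risk, untreated plots = 1215/2606 = 0.4662
RR = 0.3114 / 0.4662 = 0.668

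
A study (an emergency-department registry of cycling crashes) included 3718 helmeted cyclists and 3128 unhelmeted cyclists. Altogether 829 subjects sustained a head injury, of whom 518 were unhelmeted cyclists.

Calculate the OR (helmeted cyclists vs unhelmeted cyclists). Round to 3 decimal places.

0.460

helmeted cyclists with the outcome: 829 − 518 = 311
helmeted cyclists without the outcome: 3718 − 311 = 3407
unhelmeted cyclists without the outcome: 3128 − 518 = 2610
OR = (311 × 2610) / (3407 × 518) = 811710/1764826 ≈ 0.460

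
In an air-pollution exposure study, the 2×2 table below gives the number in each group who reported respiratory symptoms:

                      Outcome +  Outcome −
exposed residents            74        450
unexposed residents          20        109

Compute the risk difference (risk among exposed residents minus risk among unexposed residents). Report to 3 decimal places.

-0.014

risk, exposed residents = 74/524 = 0.1412
risk, unexposed residents = 20/129 = 0.1550
risk difference = 0.1412 − 0.1550 = -0.014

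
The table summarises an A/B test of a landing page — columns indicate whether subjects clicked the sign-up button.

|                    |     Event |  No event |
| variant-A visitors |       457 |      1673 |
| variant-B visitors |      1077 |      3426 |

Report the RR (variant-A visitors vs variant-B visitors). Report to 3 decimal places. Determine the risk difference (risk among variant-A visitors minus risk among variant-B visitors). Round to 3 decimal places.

risk, variant-A visitors = 457/2130 = 0.2146
risk, variant-B visitors = 1077/4503 = 0.2392
RR = 0.2146 / 0.2392 = 0.897
risk difference = 0.2146 − 0.2392 = -0.025

RR = 0.897; RD = -0.025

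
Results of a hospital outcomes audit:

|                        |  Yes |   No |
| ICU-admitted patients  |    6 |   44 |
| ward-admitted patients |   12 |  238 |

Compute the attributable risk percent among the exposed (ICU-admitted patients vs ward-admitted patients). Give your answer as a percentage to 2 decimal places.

risk, ICU-admitted patients = 6/50 = 0.12000
risk, ward-admitted patients = 12/250 = 0.04800
AR% = (0.12000 − 0.04800) / 0.12000 = 0.6000 → 60.00%

AR% = 60.00%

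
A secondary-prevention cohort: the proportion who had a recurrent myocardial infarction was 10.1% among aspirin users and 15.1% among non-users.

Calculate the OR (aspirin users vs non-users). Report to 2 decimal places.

odds, aspirin users = 0.1010/0.8990 = 0.1123
odds, non-users = 0.1510/0.8490 = 0.1779
OR = 0.1123 / 0.1779 = 0.63

0.63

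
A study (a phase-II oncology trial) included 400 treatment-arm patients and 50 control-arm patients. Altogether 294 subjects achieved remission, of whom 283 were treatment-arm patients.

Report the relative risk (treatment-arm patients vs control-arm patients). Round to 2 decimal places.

treatment-arm patients without the outcome: 400 − 283 = 117
control-arm patients with the outcome: 294 − 283 = 11
control-arm patients without the outcome: 50 − 11 = 39
risk, treatment-arm patients = 283/400 = 0.7075
risk, control-arm patients = 11/50 = 0.2200
RR = 0.7075 / 0.2200 = 3.22

3.22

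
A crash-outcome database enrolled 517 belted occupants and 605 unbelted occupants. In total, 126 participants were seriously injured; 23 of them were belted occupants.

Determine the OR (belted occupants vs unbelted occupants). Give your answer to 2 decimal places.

belted occupants without the outcome: 517 − 23 = 494
unbelted occupants with the outcome: 126 − 23 = 103
unbelted occupants without the outcome: 605 − 103 = 502
OR = (23 × 502) / (494 × 103) = 11546/50882 ≈ 0.23

0.23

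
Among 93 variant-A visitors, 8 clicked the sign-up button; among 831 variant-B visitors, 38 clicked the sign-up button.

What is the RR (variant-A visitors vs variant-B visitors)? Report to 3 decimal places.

risk, variant-A visitors = 8/93 = 0.08602
risk, variant-B visitors = 38/831 = 0.04573
RR = 0.08602 / 0.04573 = 1.881

1.881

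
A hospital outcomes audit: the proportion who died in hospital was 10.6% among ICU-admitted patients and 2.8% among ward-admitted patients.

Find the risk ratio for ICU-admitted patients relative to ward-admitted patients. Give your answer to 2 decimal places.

RR = 0.10600 / 0.02800 = 3.79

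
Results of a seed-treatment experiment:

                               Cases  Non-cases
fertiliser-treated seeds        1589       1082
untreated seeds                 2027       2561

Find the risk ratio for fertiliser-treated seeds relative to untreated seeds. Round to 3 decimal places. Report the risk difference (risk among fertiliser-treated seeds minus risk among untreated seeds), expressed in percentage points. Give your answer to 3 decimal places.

risk, fertiliser-treated seeds = 1589/2671 = 0.5949
risk, untreated seeds = 2027/4588 = 0.4418
RR = 0.5949 / 0.4418 = 1.347
risk difference = 0.5949 − 0.4418 = 0.1531 → 15.310 percentage points

RR = 1.347; RD = 15.310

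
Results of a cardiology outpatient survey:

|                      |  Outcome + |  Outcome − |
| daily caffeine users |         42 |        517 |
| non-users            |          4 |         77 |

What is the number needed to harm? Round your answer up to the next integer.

NNH ≈ 39

risk, daily caffeine users = 42/559 = 0.075134
risk, non-users = 4/81 = 0.049383
absolute risk difference = 0.025751
1 / 0.025751 = 38.833 → round up → 39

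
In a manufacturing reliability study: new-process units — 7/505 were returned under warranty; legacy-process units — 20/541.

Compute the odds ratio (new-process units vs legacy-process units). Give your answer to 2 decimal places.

OR = (7 × 521) / (498 × 20) = 3647/9960 ≈ 0.37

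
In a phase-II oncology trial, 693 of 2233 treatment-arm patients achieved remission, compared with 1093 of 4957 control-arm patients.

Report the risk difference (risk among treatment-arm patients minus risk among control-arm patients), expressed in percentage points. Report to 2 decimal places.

8.98

risk, treatment-arm patients = 693/2233 = 0.3103
risk, control-arm patients = 1093/4957 = 0.2205
risk difference = 0.3103 − 0.2205 = 0.0898 → 8.98 percentage points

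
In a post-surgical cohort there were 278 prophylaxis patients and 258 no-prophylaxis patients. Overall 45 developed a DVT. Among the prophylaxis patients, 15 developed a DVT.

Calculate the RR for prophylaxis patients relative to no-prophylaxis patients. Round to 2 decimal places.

prophylaxis patients without the outcome: 278 − 15 = 263
no-prophylaxis patients with the outcome: 45 − 15 = 30
no-prophylaxis patients without the outcome: 258 − 30 = 228
risk, prophylaxis patients = 15/278 = 0.0540
risk, no-prophylaxis patients = 30/258 = 0.1163
RR = 0.0540 / 0.1163 = 0.46

RR: 0.46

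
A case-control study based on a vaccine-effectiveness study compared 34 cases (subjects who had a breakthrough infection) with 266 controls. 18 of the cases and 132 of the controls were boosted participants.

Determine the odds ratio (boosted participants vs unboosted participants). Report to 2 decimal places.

OR = (18 × 134) / (132 × 16) = 2412/2112 ≈ 1.14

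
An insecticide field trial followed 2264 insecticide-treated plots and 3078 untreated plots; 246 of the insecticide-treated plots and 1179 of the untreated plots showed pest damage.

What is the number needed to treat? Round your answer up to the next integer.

risk, insecticide-treated plots = 246/2264 = 0.108657
risk, untreated plots = 1179/3078 = 0.383041
absolute risk difference = 0.274384
1 / 0.274384 = 3.645 → round up → 4

4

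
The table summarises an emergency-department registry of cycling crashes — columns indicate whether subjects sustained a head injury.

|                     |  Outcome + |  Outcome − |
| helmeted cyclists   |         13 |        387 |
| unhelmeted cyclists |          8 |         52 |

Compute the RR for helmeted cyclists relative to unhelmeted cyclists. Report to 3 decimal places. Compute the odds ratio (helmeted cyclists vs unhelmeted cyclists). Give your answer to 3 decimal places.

risk, helmeted cyclists = 13/400 = 0.03250
risk, unhelmeted cyclists = 8/60 = 0.13333
RR = 0.03250 / 0.13333 = 0.244
odds, helmeted cyclists = 13/387 = 0.03359
odds, unhelmeted cyclists = 8/52 = 0.15385
OR = 0.03359 / 0.15385 = 0.218

RR = 0.244; OR = 0.218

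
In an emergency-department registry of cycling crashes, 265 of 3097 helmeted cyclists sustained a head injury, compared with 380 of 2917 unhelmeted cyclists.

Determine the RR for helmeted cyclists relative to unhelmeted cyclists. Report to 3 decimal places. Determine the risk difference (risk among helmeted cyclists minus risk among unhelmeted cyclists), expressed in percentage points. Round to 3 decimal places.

RR = 0.657; RD = -4.470

risk, helmeted cyclists = 265/3097 = 0.0856
risk, unhelmeted cyclists = 380/2917 = 0.1303
RR = 0.0856 / 0.1303 = 0.657
risk difference = 0.0856 − 0.1303 = -0.0447 → -4.470 percentage points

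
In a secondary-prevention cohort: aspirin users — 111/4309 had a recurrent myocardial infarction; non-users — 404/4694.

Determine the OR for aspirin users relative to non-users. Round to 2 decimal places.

0.28

odds, aspirin users = 111/4198 = 0.02644
odds, non-users = 404/4290 = 0.09417
OR = 0.02644 / 0.09417 = 0.28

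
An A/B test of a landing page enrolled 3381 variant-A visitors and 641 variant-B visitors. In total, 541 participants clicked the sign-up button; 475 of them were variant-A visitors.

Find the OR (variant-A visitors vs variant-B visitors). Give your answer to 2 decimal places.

variant-A visitors without the outcome: 3381 − 475 = 2906
variant-B visitors with the outcome: 541 − 475 = 66
variant-B visitors without the outcome: 641 − 66 = 575
odds, variant-A visitors = 475/2906 = 0.1635
odds, variant-B visitors = 66/575 = 0.1148
OR = 0.1635 / 0.1148 = 1.42

1.42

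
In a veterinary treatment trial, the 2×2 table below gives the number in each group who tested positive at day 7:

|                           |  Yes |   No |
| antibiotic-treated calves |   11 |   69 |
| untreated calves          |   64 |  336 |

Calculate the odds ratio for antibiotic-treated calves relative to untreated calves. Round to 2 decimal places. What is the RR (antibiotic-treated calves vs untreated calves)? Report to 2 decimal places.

OR = 0.84; RR = 0.86

OR = (11 × 336) / (69 × 64) = 3696/4416 ≈ 0.84
risk, antibiotic-treated calves = 11/80 = 0.1375
risk, untreated calves = 64/400 = 0.1600
RR = 0.1375 / 0.1600 = 0.86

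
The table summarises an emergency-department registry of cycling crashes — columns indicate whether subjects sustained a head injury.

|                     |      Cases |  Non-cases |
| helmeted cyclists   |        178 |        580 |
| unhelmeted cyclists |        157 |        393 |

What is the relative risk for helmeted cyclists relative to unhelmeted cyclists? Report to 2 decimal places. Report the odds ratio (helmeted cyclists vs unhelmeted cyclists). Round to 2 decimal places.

RR = 0.82; OR = 0.77

risk, helmeted cyclists = 178/758 = 0.2348
risk, unhelmeted cyclists = 157/550 = 0.2855
RR = 0.2348 / 0.2855 = 0.82
OR = (178 × 393) / (580 × 157) = 69954/91060 ≈ 0.77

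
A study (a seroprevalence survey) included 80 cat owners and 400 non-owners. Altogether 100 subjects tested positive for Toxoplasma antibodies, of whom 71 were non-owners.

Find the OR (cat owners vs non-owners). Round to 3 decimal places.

cat owners with the outcome: 100 − 71 = 29
cat owners without the outcome: 80 − 29 = 51
non-owners without the outcome: 400 − 71 = 329
OR = (29 × 329) / (51 × 71) = 9541/3621 ≈ 2.635

2.635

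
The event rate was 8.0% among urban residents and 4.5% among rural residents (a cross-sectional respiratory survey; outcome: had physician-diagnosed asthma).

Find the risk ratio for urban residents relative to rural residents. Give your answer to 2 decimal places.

RR = 0.08000 / 0.04500 = 1.78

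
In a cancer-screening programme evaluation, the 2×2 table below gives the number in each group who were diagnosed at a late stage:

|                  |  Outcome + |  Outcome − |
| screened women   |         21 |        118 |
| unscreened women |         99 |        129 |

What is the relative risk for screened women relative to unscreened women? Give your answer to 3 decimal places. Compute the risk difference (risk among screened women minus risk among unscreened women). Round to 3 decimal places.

risk, screened women = 21/139 = 0.1511
risk, unscreened women = 99/228 = 0.4342
RR = 0.1511 / 0.4342 = 0.348
risk difference = 0.1511 − 0.4342 = -0.283

RR = 0.348; RD = -0.283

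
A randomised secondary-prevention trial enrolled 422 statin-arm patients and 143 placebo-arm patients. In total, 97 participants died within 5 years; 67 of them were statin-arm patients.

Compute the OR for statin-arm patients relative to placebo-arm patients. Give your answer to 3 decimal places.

OR = 0.711

statin-arm patients without the outcome: 422 − 67 = 355
placebo-arm patients with the outcome: 97 − 67 = 30
placebo-arm patients without the outcome: 143 − 30 = 113
OR = (67 × 113) / (355 × 30) = 7571/10650 ≈ 0.711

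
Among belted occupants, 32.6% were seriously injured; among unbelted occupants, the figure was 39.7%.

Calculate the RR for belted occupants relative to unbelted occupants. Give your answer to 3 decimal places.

RR = 0.3260 / 0.3970 = 0.821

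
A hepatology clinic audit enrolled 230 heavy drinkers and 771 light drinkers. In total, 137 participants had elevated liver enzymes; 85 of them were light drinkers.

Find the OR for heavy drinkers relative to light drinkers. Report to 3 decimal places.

OR ≈ 2.358

heavy drinkers with the outcome: 137 − 85 = 52
heavy drinkers without the outcome: 230 − 52 = 178
light drinkers without the outcome: 771 − 85 = 686
OR = (52 × 686) / (178 × 85) = 35672/15130 ≈ 2.358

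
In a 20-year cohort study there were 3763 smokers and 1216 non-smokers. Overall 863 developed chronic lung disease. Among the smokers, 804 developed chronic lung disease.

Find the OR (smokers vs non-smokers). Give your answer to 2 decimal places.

5.33

smokers without the outcome: 3763 − 804 = 2959
non-smokers with the outcome: 863 − 804 = 59
non-smokers without the outcome: 1216 − 59 = 1157
odds, smokers = 804/2959 = 0.27171
odds, non-smokers = 59/1157 = 0.05099
OR = 0.27171 / 0.05099 = 5.33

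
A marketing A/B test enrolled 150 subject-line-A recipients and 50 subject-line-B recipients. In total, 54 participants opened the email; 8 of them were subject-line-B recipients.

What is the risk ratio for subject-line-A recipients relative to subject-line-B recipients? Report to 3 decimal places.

1.917

subject-line-A recipients with the outcome: 54 − 8 = 46
subject-line-A recipients without the outcome: 150 − 46 = 104
subject-line-B recipients without the outcome: 50 − 8 = 42
risk, subject-line-A recipients = 46/150 = 0.3067
risk, subject-line-B recipients = 8/50 = 0.1600
RR = 0.3067 / 0.1600 = 1.917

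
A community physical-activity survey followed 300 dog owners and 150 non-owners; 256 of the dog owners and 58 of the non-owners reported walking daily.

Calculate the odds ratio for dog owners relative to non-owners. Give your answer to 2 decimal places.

OR = (256 × 92) / (44 × 58) = 23552/2552 ≈ 9.23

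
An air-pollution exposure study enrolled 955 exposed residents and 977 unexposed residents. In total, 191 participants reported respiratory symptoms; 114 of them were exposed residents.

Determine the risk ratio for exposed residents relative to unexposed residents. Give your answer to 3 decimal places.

exposed residents without the outcome: 955 − 114 = 841
unexposed residents with the outcome: 191 − 114 = 77
unexposed residents without the outcome: 977 − 77 = 900
risk, exposed residents = 114/955 = 0.1194
risk, unexposed residents = 77/977 = 0.0788
RR = 0.1194 / 0.0788 = 1.515

RR: 1.515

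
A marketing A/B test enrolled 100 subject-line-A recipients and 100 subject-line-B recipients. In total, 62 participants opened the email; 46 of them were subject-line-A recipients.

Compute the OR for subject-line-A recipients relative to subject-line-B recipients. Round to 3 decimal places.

OR: 4.472

subject-line-A recipients without the outcome: 100 − 46 = 54
subject-line-B recipients with the outcome: 62 − 46 = 16
subject-line-B recipients without the outcome: 100 − 16 = 84
odds, subject-line-A recipients = 46/54 = 0.8519
odds, subject-line-B recipients = 16/84 = 0.1905
OR = 0.8519 / 0.1905 = 4.472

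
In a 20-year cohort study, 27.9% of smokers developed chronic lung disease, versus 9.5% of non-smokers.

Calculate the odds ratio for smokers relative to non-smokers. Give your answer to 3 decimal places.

OR = 3.686

odds, smokers = 0.2790/0.7210 = 0.3870
odds, non-smokers = 0.0950/0.9050 = 0.1050
OR = 0.3870 / 0.1050 = 3.686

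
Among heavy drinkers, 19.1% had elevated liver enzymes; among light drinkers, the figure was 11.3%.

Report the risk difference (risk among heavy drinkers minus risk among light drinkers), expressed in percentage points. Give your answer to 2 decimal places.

7.80

risk difference = 0.1910 − 0.1130 = 0.0780 → 7.80 percentage points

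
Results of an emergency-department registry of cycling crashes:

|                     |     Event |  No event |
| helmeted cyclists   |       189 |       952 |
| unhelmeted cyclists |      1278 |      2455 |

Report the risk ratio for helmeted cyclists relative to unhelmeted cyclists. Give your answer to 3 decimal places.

0.484

risk, helmeted cyclists = 189/1141 = 0.1656
risk, unhelmeted cyclists = 1278/3733 = 0.3424
RR = 0.1656 / 0.3424 = 0.484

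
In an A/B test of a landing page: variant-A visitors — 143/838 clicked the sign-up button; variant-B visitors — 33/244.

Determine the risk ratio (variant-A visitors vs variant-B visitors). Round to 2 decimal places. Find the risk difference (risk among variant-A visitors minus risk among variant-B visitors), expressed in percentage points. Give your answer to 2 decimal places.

RR = 1.26; RD = 3.54

risk, variant-A visitors = 143/838 = 0.1706
risk, variant-B visitors = 33/244 = 0.1352
RR = 0.1706 / 0.1352 = 1.26
risk difference = 0.1706 − 0.1352 = 0.0354 → 3.54 percentage points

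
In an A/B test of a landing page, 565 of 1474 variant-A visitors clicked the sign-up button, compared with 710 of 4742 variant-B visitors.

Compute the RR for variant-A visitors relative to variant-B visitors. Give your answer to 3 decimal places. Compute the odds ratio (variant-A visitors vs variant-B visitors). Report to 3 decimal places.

risk, variant-A visitors = 565/1474 = 0.3833
risk, variant-B visitors = 710/4742 = 0.1497
RR = 0.3833 / 0.1497 = 2.560
OR = (565 × 4032) / (909 × 710) = 2278080/645390 ≈ 3.530

RR = 2.560; OR = 3.530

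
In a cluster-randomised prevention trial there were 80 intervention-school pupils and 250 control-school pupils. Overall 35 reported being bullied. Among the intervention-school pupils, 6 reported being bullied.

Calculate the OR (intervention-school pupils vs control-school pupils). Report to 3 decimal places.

intervention-school pupils without the outcome: 80 − 6 = 74
control-school pupils with the outcome: 35 − 6 = 29
control-school pupils without the outcome: 250 − 29 = 221
OR = (6 × 221) / (74 × 29) = 1326/2146 ≈ 0.618

OR = 0.618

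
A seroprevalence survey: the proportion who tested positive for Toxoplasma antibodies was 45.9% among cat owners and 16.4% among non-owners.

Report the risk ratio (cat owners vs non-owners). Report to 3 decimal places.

RR = 0.4590 / 0.1640 = 2.799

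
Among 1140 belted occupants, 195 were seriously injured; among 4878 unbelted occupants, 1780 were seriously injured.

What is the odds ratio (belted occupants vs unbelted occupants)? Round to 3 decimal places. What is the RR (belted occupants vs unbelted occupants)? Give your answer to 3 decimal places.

OR = 0.359; RR = 0.469

odds, belted occupants = 195/945 = 0.2063
odds, unbelted occupants = 1780/3098 = 0.5746
OR = 0.2063 / 0.5746 = 0.359
risk, belted occupants = 195/1140 = 0.1711
risk, unbelted occupants = 1780/4878 = 0.3649
RR = 0.1711 / 0.3649 = 0.469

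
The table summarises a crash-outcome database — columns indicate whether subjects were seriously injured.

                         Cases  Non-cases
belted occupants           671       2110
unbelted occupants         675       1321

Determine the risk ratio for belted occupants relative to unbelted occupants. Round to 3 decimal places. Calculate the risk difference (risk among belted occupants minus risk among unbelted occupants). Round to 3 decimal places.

RR = 0.713; RD = -0.097

risk, belted occupants = 671/2781 = 0.2413
risk, unbelted occupants = 675/1996 = 0.3382
RR = 0.2413 / 0.3382 = 0.713
risk difference = 0.2413 − 0.3382 = -0.097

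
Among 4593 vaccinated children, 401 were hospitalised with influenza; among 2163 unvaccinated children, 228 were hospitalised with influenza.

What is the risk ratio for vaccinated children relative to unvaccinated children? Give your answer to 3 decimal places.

risk, vaccinated children = 401/4593 = 0.0873
risk, unvaccinated children = 228/2163 = 0.1054
RR = 0.0873 / 0.1054 = 0.828

RR ≈ 0.828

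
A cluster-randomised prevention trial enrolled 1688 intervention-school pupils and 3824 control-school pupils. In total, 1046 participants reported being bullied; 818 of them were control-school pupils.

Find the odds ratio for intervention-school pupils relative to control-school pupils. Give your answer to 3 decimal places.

OR = 0.574

intervention-school pupils with the outcome: 1046 − 818 = 228
intervention-school pupils without the outcome: 1688 − 228 = 1460
control-school pupils without the outcome: 3824 − 818 = 3006
OR = (228 × 3006) / (1460 × 818) = 685368/1194280 ≈ 0.574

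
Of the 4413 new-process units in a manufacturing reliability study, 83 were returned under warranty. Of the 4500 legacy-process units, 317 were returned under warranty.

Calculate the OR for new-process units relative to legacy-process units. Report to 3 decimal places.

OR = 0.253

odds, new-process units = 83/4330 = 0.01917
odds, legacy-process units = 317/4183 = 0.07578
OR = 0.01917 / 0.07578 = 0.253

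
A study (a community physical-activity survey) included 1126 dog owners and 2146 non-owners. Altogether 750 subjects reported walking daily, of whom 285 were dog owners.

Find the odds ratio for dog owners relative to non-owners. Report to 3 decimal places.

1.225

dog owners without the outcome: 1126 − 285 = 841
non-owners with the outcome: 750 − 285 = 465
non-owners without the outcome: 2146 − 465 = 1681
OR = (285 × 1681) / (841 × 465) = 479085/391065 ≈ 1.225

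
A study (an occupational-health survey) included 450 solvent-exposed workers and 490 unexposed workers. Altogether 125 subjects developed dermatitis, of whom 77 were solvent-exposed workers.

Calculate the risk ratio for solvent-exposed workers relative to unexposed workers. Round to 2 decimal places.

solvent-exposed workers without the outcome: 450 − 77 = 373
unexposed workers with the outcome: 125 − 77 = 48
unexposed workers without the outcome: 490 − 48 = 442
risk, solvent-exposed workers = 77/450 = 0.1711
risk, unexposed workers = 48/490 = 0.0980
RR = 0.1711 / 0.0980 = 1.75

RR ≈ 1.75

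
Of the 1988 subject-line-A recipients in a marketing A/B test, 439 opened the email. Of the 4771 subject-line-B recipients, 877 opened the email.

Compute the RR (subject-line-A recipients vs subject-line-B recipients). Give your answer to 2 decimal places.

RR = 1.20

risk, subject-line-A recipients = 439/1988 = 0.2208
risk, subject-line-B recipients = 877/4771 = 0.1838
RR = 0.2208 / 0.1838 = 1.20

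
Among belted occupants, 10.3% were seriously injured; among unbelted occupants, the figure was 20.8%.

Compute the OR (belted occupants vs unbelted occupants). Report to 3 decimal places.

OR: 0.437

odds, belted occupants = 0.1030/0.8970 = 0.1148
odds, unbelted occupants = 0.2080/0.7920 = 0.2626
OR = 0.1148 / 0.2626 = 0.437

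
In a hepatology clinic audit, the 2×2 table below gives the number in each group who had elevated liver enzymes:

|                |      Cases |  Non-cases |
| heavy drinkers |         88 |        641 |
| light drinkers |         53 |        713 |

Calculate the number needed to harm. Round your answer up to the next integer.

NNH: 20

risk, heavy drinkers = 88/729 = 0.120713
risk, light drinkers = 53/766 = 0.069191
absolute risk difference = 0.051523
1 / 0.051523 = 19.409 → round up → 20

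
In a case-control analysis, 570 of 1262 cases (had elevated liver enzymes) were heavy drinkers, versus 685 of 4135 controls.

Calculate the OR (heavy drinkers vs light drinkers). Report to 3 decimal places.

OR = (570 × 3450) / (685 × 692) = 1966500/474020 ≈ 4.149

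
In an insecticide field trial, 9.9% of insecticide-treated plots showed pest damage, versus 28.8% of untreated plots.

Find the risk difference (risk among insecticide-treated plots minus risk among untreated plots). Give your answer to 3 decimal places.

risk difference = 0.0990 − 0.2880 = -0.189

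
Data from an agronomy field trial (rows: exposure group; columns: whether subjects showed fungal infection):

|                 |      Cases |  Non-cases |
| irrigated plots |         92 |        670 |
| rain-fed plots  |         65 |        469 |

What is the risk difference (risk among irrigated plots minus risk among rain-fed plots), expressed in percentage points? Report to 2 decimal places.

risk, irrigated plots = 92/762 = 0.1207
risk, rain-fed plots = 65/534 = 0.1217
risk difference = 0.1207 − 0.1217 = -0.0010 → -0.10 percentage points

RD = -0.10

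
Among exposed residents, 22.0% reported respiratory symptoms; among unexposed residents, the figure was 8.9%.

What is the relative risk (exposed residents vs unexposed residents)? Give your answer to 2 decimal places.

RR = 0.2200 / 0.0890 = 2.47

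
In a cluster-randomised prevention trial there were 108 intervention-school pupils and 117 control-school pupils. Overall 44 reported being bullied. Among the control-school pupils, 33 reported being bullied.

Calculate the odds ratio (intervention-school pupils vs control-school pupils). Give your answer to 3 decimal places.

OR = 0.289

intervention-school pupils with the outcome: 44 − 33 = 11
intervention-school pupils without the outcome: 108 − 11 = 97
control-school pupils without the outcome: 117 − 33 = 84
odds, intervention-school pupils = 11/97 = 0.1134
odds, control-school pupils = 33/84 = 0.3929
OR = 0.1134 / 0.3929 = 0.289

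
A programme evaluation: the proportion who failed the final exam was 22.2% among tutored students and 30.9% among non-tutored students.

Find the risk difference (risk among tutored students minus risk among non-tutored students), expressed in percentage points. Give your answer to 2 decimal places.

risk difference = 0.2220 − 0.3090 = -0.0870 → -8.70 percentage points

-8.70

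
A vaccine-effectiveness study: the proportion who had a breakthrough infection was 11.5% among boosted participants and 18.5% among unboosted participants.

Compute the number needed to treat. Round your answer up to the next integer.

15

absolute risk difference = 0.070000
1 / 0.070000 = 14.286 → round up → 15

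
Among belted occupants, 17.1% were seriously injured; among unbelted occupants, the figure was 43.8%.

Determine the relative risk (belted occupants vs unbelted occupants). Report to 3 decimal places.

RR = 0.1710 / 0.4380 = 0.390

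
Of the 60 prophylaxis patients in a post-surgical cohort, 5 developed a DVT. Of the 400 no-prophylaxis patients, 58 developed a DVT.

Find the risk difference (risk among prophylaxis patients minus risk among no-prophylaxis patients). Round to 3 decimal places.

risk, prophylaxis patients = 5/60 = 0.0833
risk, no-prophylaxis patients = 58/400 = 0.1450
risk difference = 0.0833 − 0.1450 = -0.062

RD ≈ -0.062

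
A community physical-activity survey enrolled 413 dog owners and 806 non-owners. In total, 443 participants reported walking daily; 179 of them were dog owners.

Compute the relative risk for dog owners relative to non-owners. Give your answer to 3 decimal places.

RR ≈ 1.323

dog owners without the outcome: 413 − 179 = 234
non-owners with the outcome: 443 − 179 = 264
non-owners without the outcome: 806 − 264 = 542
risk, dog owners = 179/413 = 0.4334
risk, non-owners = 264/806 = 0.3275
RR = 0.4334 / 0.3275 = 1.323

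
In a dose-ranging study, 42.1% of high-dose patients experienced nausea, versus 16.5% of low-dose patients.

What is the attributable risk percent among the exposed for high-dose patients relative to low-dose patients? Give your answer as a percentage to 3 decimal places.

AR% = (0.4210 − 0.1650) / 0.4210 = 0.6081 → 60.808%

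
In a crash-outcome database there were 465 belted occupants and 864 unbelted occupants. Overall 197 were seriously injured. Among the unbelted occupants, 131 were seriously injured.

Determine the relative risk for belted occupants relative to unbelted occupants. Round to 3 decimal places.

belted occupants with the outcome: 197 − 131 = 66
belted occupants without the outcome: 465 − 66 = 399
unbelted occupants without the outcome: 864 − 131 = 733
risk, belted occupants = 66/465 = 0.1419
risk, unbelted occupants = 131/864 = 0.1516
RR = 0.1419 / 0.1516 = 0.936

0.936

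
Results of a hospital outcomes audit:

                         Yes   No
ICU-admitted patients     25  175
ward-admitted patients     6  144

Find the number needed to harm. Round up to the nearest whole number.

NNH: 12

risk, ICU-admitted patients = 25/200 = 0.125000
risk, ward-admitted patients = 6/150 = 0.040000
absolute risk difference = 0.085000
1 / 0.085000 = 11.765 → round up → 12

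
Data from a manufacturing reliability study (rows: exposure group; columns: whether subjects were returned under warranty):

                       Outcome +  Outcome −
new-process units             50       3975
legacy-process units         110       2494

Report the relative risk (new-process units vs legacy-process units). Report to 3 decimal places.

risk, new-process units = 50/4025 = 0.01242
risk, legacy-process units = 110/2604 = 0.04224
RR = 0.01242 / 0.04224 = 0.294

0.294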